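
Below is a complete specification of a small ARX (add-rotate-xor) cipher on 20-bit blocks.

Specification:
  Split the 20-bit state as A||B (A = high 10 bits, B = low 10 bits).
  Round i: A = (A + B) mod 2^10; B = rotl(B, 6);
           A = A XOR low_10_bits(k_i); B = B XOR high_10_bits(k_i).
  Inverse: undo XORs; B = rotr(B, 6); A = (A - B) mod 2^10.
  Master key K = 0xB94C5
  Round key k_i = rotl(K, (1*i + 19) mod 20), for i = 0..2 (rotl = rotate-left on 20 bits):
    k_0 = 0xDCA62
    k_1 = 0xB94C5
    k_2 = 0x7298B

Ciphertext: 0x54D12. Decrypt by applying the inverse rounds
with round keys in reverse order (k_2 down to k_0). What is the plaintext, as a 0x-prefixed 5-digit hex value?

s_0 = ciphertext = 0x54D12
s_1 = InvRound(s_0, k_2) = 0xD5583
s_2 = InvRound(s_1, k_1) = 0x48E6D
s_3 = InvRound(s_2, k_0) = 0x535F4

0x535F4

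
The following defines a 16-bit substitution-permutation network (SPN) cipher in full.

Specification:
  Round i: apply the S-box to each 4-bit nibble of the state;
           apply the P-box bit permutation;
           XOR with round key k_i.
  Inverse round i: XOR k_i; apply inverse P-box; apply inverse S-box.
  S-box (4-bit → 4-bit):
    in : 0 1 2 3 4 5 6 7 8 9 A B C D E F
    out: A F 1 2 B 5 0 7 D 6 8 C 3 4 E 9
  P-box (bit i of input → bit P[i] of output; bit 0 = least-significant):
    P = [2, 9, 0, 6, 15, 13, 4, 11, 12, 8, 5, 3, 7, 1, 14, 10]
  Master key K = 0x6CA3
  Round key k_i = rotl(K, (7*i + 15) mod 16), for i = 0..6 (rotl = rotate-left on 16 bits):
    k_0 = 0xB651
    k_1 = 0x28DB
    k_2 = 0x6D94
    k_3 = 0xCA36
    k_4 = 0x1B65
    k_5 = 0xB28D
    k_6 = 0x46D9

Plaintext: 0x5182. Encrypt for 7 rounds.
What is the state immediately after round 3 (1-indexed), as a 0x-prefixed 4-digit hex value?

s_0 = plaintext = 0x5182
s_1 = Round(s_0, k_0) = 0x6FED
s_2 = Round(s_1, k_1) = 0x10C2
s_3 = Round(s_2, k_2) = 0x881A
s_4 = Round(s_3, k_3) = 0x36CE
s_5 = Round(s_4, k_4) = 0xB926
s_6 = Round(s_5, k_5) = 0x77AD
s_7 = Round(s_6, k_6) = 0x1F7A

0x881A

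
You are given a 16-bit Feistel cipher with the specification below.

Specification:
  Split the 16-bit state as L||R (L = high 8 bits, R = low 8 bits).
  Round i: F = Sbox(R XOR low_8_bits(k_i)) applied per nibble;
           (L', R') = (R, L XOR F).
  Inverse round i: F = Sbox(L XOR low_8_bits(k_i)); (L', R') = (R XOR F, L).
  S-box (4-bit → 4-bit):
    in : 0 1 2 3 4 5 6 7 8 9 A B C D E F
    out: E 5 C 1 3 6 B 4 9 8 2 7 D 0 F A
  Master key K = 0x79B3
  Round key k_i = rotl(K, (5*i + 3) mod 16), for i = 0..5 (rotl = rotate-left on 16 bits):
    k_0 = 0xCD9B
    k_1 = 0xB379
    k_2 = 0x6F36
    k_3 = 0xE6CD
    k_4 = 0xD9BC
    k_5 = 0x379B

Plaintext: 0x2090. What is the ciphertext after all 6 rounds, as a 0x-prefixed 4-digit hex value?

s_0 = plaintext = 0x2090
s_1 = Round(s_0, k_0) = 0x90C7
s_2 = Round(s_1, k_1) = 0xC7EF
s_3 = Round(s_2, k_2) = 0xEFCF
s_4 = Round(s_3, k_3) = 0xCF03
s_5 = Round(s_4, k_4) = 0x03B5
s_6 = Round(s_5, k_5) = 0xB5CC

0xB5CC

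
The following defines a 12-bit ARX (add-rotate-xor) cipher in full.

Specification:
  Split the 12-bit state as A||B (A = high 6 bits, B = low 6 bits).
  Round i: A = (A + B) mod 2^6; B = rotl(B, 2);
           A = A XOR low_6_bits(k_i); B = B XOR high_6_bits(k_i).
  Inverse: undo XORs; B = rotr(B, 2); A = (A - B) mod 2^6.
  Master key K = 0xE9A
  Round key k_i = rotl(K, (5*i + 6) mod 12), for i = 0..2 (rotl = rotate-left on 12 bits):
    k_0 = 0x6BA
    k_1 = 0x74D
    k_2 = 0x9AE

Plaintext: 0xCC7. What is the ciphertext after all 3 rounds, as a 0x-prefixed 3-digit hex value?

0xFB2

s_0 = plaintext = 0xCC7
s_1 = Round(s_0, k_0) = 0x006
s_2 = Round(s_1, k_1) = 0x2C5
s_3 = Round(s_2, k_2) = 0xFB2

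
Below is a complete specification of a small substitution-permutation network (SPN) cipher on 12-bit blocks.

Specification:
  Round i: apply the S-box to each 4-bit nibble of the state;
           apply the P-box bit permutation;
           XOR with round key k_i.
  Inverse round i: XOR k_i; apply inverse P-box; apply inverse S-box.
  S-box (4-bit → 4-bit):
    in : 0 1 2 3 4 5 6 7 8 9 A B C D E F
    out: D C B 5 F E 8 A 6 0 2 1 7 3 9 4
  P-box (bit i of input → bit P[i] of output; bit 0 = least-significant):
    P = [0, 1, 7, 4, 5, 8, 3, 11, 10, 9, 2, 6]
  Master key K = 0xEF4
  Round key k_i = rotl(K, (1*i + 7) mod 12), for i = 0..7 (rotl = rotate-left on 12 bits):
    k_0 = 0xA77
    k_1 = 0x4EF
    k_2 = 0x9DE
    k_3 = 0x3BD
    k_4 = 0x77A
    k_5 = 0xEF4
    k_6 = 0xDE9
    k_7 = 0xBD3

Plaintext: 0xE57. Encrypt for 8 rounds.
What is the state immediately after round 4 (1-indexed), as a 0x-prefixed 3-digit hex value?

s_0 = plaintext = 0xE57
s_1 = Round(s_0, k_0) = 0x72D
s_2 = Round(s_1, k_1) = 0xF8C
s_3 = Round(s_2, k_2) = 0x851
s_4 = Round(s_3, k_3) = 0x821
s_5 = Round(s_4, k_4) = 0xCCE
s_6 = Round(s_5, k_5) = 0x9C9
s_7 = Round(s_6, k_6) = 0xCC1
s_8 = Round(s_7, k_7) = 0xC6F

0x821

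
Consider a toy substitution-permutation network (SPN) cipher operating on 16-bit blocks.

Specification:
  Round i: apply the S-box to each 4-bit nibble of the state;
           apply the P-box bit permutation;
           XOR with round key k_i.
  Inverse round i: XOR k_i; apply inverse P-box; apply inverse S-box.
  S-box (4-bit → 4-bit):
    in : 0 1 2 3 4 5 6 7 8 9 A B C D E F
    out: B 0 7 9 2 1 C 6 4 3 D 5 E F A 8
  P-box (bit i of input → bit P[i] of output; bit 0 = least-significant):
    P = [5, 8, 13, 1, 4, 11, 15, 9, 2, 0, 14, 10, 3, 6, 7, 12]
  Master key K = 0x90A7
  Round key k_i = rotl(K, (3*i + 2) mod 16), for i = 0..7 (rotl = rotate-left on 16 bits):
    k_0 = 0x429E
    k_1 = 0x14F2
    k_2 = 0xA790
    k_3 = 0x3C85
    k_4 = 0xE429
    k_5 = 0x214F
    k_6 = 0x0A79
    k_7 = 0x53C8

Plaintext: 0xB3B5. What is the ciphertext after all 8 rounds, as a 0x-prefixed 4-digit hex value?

0x6A74

s_0 = plaintext = 0xB3B5
s_1 = Round(s_0, k_0) = 0xC622
s_2 = Round(s_1, k_1) = 0xE902
s_3 = Round(s_2, k_2) = 0x9CE5
s_4 = Round(s_3, k_3) = 0x72EC
s_5 = Round(s_4, k_4) = 0x8FEE
s_6 = Round(s_5, k_5) = 0x2ECD
s_7 = Round(s_6, k_6) = 0xA592
s_8 = Round(s_7, k_7) = 0x6A74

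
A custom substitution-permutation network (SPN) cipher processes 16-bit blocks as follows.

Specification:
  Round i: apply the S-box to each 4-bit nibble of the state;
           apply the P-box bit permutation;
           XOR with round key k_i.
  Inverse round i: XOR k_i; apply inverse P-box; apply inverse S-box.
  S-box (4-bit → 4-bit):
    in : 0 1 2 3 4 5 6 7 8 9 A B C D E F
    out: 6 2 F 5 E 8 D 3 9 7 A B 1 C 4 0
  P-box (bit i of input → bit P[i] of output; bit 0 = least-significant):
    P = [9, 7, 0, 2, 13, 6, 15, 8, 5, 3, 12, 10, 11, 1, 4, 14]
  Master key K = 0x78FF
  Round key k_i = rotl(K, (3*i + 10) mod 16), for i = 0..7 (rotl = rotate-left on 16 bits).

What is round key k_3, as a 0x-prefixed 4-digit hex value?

0xC7FB

K = 0x78FF
k_0 = rotl(K, (3*0+10) mod 16) = rotl(K, 10) = 0xFDE3
k_1 = rotl(K, (3*1+10) mod 16) = rotl(K, 13) = 0xEF1F
k_2 = rotl(K, (3*2+10) mod 16) = rotl(K, 0) = 0x78FF
k_3 = rotl(K, (3*3+10) mod 16) = rotl(K, 3) = 0xC7FB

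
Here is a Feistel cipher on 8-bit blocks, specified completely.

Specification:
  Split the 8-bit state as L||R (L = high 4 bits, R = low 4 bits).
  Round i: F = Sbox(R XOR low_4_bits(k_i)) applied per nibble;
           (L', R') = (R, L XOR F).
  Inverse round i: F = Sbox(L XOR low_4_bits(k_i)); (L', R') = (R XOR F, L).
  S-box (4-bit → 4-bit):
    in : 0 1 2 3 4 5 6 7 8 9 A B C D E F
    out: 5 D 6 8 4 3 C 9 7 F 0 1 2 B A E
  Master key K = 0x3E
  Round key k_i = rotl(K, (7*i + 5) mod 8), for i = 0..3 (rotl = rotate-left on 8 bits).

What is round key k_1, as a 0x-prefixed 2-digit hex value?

0xE3

K = 0x3E
k_0 = rotl(K, (7*0+5) mod 8) = rotl(K, 5) = 0xC7
k_1 = rotl(K, (7*1+5) mod 8) = rotl(K, 4) = 0xE3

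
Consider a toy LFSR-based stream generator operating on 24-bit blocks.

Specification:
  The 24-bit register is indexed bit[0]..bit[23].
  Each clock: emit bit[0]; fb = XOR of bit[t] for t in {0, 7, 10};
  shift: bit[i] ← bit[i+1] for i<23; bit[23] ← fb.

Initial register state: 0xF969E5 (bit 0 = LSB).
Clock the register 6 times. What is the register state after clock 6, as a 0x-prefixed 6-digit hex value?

reg_0 = 0xF969E5
clock 1: out=1, reg = 0x7CB4F2
clock 2: out=0, reg = 0x3E5A79
clock 3: out=1, reg = 0x9F2D3C
clock 4: out=0, reg = 0xCF969E
clock 5: out=0, reg = 0x67CB4F
clock 6: out=1, reg = 0xB3E5A7

0xB3E5A7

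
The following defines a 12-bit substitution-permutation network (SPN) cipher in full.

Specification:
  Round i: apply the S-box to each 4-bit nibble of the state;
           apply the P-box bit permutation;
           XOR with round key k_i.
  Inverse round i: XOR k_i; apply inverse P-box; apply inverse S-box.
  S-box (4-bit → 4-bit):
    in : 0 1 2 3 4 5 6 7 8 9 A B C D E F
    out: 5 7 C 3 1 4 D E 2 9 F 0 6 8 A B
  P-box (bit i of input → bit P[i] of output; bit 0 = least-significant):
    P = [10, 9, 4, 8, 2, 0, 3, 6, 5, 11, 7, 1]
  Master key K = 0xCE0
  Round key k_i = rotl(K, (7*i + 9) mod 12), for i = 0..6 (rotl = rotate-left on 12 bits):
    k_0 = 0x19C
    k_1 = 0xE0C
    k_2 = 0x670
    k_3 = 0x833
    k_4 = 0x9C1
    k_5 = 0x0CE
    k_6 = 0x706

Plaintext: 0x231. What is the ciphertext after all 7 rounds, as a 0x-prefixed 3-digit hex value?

s_0 = plaintext = 0x231
s_1 = Round(s_0, k_0) = 0x70B
s_2 = Round(s_1, k_1) = 0x682
s_3 = Round(s_2, k_2) = 0x7C3
s_4 = Round(s_3, k_3) = 0x6B8
s_5 = Round(s_4, k_4) = 0xB63
s_6 = Round(s_5, k_5) = 0x682
s_7 = Round(s_6, k_6) = 0x6B5

0x6B5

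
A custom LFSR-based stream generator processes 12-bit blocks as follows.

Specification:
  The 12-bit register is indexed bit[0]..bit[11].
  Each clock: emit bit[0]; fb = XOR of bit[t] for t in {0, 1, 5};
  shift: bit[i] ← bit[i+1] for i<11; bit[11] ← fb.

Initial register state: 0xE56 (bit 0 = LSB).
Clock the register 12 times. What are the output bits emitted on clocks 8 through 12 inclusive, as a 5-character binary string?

00111

reg_0 = 0xE56
clock 1: out=0, reg = 0xF2B
clock 2: out=1, reg = 0xF95
clock 3: out=1, reg = 0xFCA
clock 4: out=0, reg = 0xFE5
clock 5: out=1, reg = 0x7F2
clock 6: out=0, reg = 0x3F9
clock 7: out=1, reg = 0x1FC
clock 8: out=0, reg = 0x8FE
clock 9: out=0, reg = 0x47F
clock 10: out=1, reg = 0xA3F
clock 11: out=1, reg = 0xD1F
clock 12: out=1, reg = 0x68F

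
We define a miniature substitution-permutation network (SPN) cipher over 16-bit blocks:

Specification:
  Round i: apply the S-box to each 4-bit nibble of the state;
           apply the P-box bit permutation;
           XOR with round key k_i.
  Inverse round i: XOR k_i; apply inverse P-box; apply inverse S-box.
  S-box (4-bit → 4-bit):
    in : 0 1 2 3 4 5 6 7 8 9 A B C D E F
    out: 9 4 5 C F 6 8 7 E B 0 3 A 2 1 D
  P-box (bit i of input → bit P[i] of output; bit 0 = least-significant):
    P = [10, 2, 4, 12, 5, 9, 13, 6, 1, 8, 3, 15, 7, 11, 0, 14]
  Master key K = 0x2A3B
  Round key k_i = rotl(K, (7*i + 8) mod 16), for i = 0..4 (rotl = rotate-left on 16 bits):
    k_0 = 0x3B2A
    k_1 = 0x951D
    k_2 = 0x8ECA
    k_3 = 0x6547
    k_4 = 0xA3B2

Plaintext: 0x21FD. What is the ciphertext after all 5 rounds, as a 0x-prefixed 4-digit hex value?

0x2B94

s_0 = plaintext = 0x21FD
s_1 = Round(s_0, k_0) = 0x1BC7
s_2 = Round(s_1, k_1) = 0x924A
s_3 = Round(s_2, k_2) = 0xE420
s_4 = Round(s_3, k_3) = 0xD0ED
s_5 = Round(s_4, k_4) = 0x2B94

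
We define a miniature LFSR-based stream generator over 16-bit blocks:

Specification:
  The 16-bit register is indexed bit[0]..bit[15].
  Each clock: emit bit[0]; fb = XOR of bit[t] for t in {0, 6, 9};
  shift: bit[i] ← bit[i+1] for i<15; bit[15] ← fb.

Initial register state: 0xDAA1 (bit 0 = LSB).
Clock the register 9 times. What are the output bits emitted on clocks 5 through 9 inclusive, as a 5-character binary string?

reg_0 = 0xDAA1
clock 1: out=1, reg = 0x6D50
clock 2: out=0, reg = 0xB6A8
clock 3: out=0, reg = 0xDB54
clock 4: out=0, reg = 0x6DAA
clock 5: out=0, reg = 0x36D5
clock 6: out=1, reg = 0x9B6A
clock 7: out=0, reg = 0x4DB5
clock 8: out=1, reg = 0xA6DA
clock 9: out=0, reg = 0x536D

01010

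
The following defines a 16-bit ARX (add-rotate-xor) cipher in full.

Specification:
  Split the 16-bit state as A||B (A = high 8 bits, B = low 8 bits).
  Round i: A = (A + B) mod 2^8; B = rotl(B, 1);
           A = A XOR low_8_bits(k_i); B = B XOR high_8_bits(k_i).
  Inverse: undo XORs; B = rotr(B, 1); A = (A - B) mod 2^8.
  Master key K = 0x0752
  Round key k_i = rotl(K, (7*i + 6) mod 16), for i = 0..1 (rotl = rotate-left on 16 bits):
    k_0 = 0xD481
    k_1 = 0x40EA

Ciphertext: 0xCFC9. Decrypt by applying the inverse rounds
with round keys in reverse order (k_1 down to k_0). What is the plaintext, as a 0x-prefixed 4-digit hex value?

s_0 = ciphertext = 0xCFC9
s_1 = InvRound(s_0, k_1) = 0x61C4
s_2 = InvRound(s_1, k_0) = 0xD808

0xD808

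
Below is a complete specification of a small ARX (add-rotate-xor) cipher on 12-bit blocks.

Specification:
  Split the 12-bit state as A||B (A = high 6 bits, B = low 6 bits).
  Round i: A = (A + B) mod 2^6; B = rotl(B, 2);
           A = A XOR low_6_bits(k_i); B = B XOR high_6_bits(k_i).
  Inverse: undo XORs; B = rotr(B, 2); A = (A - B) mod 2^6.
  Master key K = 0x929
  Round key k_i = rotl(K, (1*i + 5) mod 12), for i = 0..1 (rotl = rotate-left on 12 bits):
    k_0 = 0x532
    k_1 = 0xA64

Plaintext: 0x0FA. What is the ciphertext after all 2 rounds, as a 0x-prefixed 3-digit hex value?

s_0 = plaintext = 0x0FA
s_1 = Round(s_0, k_0) = 0x3FF
s_2 = Round(s_1, k_1) = 0xA96

0xA96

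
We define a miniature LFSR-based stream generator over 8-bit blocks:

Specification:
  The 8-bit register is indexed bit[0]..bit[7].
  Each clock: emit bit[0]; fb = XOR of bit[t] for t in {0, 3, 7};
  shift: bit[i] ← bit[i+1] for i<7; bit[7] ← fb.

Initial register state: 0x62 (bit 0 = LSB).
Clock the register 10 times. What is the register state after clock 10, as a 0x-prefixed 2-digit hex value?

reg_0 = 0x62
clock 1: out=0, reg = 0x31
clock 2: out=1, reg = 0x98
clock 3: out=0, reg = 0x4C
clock 4: out=0, reg = 0xA6
clock 5: out=0, reg = 0xD3
clock 6: out=1, reg = 0x69
clock 7: out=1, reg = 0x34
clock 8: out=0, reg = 0x1A
clock 9: out=0, reg = 0x8D
clock 10: out=1, reg = 0xC6

0xC6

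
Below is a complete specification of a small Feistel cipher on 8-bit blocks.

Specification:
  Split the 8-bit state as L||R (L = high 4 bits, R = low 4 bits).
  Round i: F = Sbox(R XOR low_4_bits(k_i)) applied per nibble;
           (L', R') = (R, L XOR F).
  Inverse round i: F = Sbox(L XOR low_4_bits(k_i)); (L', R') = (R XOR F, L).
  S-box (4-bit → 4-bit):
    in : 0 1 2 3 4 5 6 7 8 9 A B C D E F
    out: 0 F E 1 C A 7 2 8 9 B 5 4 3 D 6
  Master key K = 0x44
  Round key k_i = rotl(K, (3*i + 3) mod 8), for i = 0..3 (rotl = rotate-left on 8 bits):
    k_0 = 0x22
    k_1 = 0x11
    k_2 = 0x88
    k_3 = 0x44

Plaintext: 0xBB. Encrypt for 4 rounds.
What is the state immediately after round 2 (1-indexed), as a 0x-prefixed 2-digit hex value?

0x2A

s_0 = plaintext = 0xBB
s_1 = Round(s_0, k_0) = 0xB2
s_2 = Round(s_1, k_1) = 0x2A
s_3 = Round(s_2, k_2) = 0xAC
s_4 = Round(s_3, k_3) = 0xC2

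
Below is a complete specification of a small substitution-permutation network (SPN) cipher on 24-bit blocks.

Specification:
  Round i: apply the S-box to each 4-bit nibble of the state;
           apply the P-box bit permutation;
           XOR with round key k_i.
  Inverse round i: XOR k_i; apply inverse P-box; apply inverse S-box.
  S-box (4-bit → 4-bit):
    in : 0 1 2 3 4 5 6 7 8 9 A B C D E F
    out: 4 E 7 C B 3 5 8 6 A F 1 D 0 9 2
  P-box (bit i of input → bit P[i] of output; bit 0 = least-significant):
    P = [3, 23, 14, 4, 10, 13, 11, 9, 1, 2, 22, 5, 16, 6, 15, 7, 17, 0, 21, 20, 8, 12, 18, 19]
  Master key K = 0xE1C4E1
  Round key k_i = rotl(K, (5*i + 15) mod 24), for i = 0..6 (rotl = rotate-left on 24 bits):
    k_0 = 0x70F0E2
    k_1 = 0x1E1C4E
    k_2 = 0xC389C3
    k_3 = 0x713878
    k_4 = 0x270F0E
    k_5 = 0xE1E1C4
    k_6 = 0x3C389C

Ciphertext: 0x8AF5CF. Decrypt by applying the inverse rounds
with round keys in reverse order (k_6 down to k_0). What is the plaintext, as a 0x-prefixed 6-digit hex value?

s_0 = ciphertext = 0x8AF5CF
s_1 = InvRound(s_0, k_6) = 0x6A8B61
s_2 = InvRound(s_1, k_5) = 0x75E918
s_3 = InvRound(s_2, k_4) = 0xDE0243
s_4 = InvRound(s_3, k_3) = 0x12BE14
s_5 = InvRound(s_4, k_2) = 0x594249
s_6 = InvRound(s_5, k_1) = 0x85B2C0
s_7 = InvRound(s_6, k_0) = 0x03BC78

0x03BC78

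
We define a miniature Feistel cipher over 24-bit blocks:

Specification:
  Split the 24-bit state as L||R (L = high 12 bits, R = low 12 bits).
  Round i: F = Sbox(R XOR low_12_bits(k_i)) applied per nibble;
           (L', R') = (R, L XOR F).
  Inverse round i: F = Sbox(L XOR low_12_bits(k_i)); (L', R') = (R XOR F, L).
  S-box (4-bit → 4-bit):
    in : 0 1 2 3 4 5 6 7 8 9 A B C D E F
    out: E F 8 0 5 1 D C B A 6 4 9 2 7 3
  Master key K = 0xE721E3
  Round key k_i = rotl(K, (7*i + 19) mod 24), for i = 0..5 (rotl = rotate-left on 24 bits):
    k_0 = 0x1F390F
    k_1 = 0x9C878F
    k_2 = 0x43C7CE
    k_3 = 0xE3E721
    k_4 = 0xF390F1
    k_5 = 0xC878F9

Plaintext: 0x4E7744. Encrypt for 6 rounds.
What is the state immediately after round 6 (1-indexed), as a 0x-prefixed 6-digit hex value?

0x2065F6

s_0 = plaintext = 0x4E7744
s_1 = Round(s_0, k_0) = 0x7443B3
s_2 = Round(s_1, k_1) = 0x3B324D
s_3 = Round(s_2, k_2) = 0x24D203
s_4 = Round(s_3, k_3) = 0x2033C5
s_5 = Round(s_4, k_4) = 0x3C5206
s_6 = Round(s_5, k_5) = 0x2065F6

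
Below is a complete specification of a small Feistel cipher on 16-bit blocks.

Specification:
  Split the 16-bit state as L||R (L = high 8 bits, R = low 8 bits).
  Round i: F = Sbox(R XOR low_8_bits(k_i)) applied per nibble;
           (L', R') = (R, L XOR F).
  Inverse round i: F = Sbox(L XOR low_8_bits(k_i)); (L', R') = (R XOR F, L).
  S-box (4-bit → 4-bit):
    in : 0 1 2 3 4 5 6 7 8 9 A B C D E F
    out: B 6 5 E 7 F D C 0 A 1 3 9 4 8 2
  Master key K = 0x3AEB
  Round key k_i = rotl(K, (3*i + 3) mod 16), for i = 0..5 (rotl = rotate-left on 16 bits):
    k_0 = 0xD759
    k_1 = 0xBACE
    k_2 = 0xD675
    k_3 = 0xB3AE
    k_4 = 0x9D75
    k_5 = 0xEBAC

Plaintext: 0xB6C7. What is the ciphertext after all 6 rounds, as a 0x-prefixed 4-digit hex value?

0xC4FD

s_0 = plaintext = 0xB6C7
s_1 = Round(s_0, k_0) = 0xC71E
s_2 = Round(s_1, k_1) = 0x1E8C
s_3 = Round(s_2, k_2) = 0x8C34
s_4 = Round(s_3, k_3) = 0x342D
s_5 = Round(s_4, k_4) = 0x2DC4
s_6 = Round(s_5, k_5) = 0xC4FD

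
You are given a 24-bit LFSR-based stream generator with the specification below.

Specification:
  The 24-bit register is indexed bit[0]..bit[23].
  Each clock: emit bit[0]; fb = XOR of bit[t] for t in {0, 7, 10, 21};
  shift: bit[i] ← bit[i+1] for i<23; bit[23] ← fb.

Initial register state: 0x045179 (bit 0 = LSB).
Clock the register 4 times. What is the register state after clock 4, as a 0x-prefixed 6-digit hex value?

0x704517

reg_0 = 0x045179
clock 1: out=1, reg = 0x8228BC
clock 2: out=0, reg = 0xC1145E
clock 3: out=0, reg = 0xE08A2F
clock 4: out=1, reg = 0x704517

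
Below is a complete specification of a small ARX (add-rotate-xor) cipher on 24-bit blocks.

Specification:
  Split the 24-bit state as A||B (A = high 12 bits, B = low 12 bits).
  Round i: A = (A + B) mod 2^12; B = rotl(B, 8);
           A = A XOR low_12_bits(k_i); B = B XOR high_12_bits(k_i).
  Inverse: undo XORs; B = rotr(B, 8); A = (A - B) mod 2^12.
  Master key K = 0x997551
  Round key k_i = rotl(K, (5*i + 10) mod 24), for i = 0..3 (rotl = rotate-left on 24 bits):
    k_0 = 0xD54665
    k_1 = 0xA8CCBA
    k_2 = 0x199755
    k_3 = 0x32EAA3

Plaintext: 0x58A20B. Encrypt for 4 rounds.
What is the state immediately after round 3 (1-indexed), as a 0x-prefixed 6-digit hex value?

0x49CA77

s_0 = plaintext = 0x58A20B
s_1 = Round(s_0, k_0) = 0x1F0674
s_2 = Round(s_1, k_1) = 0x4DEEEB
s_3 = Round(s_2, k_2) = 0x49CA77
s_4 = Round(s_3, k_3) = 0x5B0489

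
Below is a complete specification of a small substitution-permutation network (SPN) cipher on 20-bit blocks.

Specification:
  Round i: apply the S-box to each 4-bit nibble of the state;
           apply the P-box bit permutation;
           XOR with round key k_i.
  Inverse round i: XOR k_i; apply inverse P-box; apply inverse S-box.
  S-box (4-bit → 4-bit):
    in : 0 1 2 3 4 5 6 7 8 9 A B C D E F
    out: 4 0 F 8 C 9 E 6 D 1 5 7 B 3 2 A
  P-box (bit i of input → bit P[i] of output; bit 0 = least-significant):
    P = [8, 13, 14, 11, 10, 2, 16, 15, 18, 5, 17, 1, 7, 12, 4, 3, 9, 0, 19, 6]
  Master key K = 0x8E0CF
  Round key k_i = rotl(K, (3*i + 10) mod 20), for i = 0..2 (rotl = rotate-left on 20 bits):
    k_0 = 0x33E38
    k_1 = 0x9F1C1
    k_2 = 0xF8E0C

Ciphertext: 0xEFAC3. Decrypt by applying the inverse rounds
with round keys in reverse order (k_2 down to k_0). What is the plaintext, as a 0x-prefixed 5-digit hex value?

s_0 = ciphertext = 0xEFAC3
s_1 = InvRound(s_0, k_2) = 0xFC3B7
s_2 = InvRound(s_1, k_1) = 0x572EE
s_3 = InvRound(s_2, k_0) = 0x3A8D4

0x3A8D4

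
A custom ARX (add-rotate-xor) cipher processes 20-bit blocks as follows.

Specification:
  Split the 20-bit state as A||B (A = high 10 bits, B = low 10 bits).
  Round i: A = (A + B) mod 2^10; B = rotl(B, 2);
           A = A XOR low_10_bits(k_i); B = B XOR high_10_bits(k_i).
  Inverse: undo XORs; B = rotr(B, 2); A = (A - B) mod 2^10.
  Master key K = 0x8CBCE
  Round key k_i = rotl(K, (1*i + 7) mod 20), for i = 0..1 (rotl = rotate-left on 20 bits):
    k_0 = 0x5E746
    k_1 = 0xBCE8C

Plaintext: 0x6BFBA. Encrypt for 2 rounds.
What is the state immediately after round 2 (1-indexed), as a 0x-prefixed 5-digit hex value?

0xD34B8

s_0 = plaintext = 0x6BFBA
s_1 = Round(s_0, k_0) = 0x8BF92
s_2 = Round(s_1, k_1) = 0xD34B8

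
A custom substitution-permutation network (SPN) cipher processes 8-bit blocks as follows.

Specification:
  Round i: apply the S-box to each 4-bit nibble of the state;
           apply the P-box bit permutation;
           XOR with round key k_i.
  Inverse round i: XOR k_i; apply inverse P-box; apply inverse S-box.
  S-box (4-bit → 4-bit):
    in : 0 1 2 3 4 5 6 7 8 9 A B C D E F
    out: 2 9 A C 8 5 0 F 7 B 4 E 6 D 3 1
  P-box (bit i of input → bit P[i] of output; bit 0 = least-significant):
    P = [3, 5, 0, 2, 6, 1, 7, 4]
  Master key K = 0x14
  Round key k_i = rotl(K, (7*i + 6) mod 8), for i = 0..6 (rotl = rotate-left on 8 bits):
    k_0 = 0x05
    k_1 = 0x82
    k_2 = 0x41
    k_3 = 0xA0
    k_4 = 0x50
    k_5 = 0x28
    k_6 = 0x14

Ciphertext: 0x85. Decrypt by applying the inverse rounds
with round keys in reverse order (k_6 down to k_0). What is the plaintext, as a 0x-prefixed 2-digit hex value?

s_0 = ciphertext = 0x85
s_1 = InvRound(s_0, k_6) = 0x3A
s_2 = InvRound(s_1, k_5) = 0x26
s_3 = InvRound(s_2, k_4) = 0x92
s_4 = InvRound(s_3, k_3) = 0x20
s_5 = InvRound(s_4, k_2) = 0xFC
s_6 = InvRound(s_5, k_1) = 0x99
s_7 = InvRound(s_6, k_0) = 0x31

0x31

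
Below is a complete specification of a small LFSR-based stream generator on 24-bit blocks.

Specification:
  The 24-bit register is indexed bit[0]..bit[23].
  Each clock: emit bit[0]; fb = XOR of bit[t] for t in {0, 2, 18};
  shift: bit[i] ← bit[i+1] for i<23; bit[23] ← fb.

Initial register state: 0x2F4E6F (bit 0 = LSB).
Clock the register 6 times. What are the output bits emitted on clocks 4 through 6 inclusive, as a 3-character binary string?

reg_0 = 0x2F4E6F
clock 1: out=1, reg = 0x97A737
clock 2: out=1, reg = 0xCBD39B
clock 3: out=1, reg = 0xE5E9CD
clock 4: out=1, reg = 0xF2F4E6
clock 5: out=0, reg = 0xF97A73
clock 6: out=1, reg = 0xFCBD39

101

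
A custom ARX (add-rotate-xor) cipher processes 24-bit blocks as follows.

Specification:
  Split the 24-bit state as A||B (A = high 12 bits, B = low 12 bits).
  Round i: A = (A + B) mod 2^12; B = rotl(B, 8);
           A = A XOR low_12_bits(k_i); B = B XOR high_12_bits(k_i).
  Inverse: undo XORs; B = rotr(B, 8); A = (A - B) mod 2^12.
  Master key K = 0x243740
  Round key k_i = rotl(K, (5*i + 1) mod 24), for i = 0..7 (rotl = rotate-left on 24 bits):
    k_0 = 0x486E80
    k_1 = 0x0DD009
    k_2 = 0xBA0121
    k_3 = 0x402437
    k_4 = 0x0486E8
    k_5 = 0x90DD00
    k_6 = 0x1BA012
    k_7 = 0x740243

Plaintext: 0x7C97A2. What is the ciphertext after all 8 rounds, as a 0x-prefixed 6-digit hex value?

s_0 = plaintext = 0x7C97A2
s_1 = Round(s_0, k_0) = 0x1EB6FC
s_2 = Round(s_1, k_1) = 0x8EECB2
s_3 = Round(s_2, k_2) = 0x48196B
s_4 = Round(s_3, k_3) = 0x9DBF94
s_5 = Round(s_4, k_4) = 0xF874B1
s_6 = Round(s_5, k_5) = 0x938846
s_7 = Round(s_6, k_6) = 0x16C73E
s_8 = Round(s_7, k_7) = 0xAE9933

0xAE9933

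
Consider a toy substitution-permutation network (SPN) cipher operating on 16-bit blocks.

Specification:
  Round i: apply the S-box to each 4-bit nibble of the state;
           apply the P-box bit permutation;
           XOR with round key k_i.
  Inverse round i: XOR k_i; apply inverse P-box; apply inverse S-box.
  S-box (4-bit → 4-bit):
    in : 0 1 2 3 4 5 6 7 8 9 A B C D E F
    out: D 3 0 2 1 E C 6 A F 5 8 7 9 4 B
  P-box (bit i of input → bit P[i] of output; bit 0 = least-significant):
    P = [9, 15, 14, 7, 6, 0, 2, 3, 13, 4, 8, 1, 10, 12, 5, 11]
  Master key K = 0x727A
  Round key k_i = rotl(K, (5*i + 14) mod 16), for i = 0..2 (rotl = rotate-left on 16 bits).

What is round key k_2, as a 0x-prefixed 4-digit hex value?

K = 0x727A
k_0 = rotl(K, (5*0+14) mod 16) = rotl(K, 14) = 0x9C9E
k_1 = rotl(K, (5*1+14) mod 16) = rotl(K, 3) = 0x93D3
k_2 = rotl(K, (5*2+14) mod 16) = rotl(K, 8) = 0x7A72

0x7A72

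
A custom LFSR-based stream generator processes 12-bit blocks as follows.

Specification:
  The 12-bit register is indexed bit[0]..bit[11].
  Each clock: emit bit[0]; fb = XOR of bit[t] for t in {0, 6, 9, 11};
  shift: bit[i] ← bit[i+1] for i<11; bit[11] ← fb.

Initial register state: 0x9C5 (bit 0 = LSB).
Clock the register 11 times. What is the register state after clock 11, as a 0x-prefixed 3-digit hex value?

0x70B

reg_0 = 0x9C5
clock 1: out=1, reg = 0xCE2
clock 2: out=0, reg = 0x671
clock 3: out=1, reg = 0xB38
clock 4: out=0, reg = 0x59C
clock 5: out=0, reg = 0x2CE
clock 6: out=0, reg = 0x167
clock 7: out=1, reg = 0x0B3
clock 8: out=1, reg = 0x859
clock 9: out=1, reg = 0xC2C
clock 10: out=0, reg = 0xE16
clock 11: out=0, reg = 0x70B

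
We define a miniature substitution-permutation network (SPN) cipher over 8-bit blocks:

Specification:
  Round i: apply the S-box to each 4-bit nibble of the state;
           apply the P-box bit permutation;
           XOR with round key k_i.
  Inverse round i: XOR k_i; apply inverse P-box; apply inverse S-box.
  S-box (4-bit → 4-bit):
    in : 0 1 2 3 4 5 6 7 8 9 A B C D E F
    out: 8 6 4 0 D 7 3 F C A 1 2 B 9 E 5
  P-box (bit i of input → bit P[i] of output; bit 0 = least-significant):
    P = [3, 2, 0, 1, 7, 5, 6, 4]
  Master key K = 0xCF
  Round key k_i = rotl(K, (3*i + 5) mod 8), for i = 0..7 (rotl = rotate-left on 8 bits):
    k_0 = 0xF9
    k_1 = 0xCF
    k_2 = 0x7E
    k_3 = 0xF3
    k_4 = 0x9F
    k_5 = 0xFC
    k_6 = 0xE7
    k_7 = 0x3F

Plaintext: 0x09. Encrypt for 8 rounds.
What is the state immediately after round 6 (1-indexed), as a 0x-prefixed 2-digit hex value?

s_0 = plaintext = 0x09
s_1 = Round(s_0, k_0) = 0xEF
s_2 = Round(s_1, k_1) = 0xB6
s_3 = Round(s_2, k_2) = 0x52
s_4 = Round(s_3, k_3) = 0x12
s_5 = Round(s_4, k_4) = 0xFE
s_6 = Round(s_5, k_5) = 0x3B
s_7 = Round(s_6, k_6) = 0xE3
s_8 = Round(s_7, k_7) = 0x4F

0x3B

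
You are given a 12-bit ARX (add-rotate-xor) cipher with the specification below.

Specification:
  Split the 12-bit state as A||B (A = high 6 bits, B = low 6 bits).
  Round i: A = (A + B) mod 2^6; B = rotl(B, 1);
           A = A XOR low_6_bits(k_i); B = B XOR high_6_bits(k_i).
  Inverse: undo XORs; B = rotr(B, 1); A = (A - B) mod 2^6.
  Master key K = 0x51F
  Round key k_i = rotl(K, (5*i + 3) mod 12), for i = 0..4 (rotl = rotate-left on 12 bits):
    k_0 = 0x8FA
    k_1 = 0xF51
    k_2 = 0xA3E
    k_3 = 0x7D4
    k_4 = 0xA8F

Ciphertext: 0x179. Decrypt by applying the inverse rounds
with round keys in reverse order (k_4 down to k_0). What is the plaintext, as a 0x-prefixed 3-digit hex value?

s_0 = ciphertext = 0x179
s_1 = InvRound(s_0, k_4) = 0x869
s_2 = InvRound(s_1, k_3) = 0x69B
s_3 = InvRound(s_2, k_2) = 0xAF9
s_4 = InvRound(s_3, k_1) = 0xE02
s_5 = InvRound(s_4, k_0) = 0x4B0

0x4B0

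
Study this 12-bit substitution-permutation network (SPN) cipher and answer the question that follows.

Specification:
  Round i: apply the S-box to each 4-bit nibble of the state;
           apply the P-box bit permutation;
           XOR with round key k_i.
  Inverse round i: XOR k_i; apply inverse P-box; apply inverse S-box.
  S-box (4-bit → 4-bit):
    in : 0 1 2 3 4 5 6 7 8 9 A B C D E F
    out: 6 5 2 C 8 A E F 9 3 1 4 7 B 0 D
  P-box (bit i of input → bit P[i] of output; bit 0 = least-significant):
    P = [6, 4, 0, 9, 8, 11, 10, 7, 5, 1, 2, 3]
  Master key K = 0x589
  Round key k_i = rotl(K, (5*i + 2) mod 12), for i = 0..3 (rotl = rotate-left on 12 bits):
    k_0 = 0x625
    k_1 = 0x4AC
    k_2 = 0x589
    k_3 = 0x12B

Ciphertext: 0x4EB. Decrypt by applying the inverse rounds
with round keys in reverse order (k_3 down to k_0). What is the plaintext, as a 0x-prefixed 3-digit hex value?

0x1DF

s_0 = ciphertext = 0x4EB
s_1 = InvRound(s_0, k_3) = 0xEFA
s_2 = InvRound(s_1, k_2) = 0x997
s_3 = InvRound(s_2, k_1) = 0xDC0
s_4 = InvRound(s_3, k_0) = 0x1DF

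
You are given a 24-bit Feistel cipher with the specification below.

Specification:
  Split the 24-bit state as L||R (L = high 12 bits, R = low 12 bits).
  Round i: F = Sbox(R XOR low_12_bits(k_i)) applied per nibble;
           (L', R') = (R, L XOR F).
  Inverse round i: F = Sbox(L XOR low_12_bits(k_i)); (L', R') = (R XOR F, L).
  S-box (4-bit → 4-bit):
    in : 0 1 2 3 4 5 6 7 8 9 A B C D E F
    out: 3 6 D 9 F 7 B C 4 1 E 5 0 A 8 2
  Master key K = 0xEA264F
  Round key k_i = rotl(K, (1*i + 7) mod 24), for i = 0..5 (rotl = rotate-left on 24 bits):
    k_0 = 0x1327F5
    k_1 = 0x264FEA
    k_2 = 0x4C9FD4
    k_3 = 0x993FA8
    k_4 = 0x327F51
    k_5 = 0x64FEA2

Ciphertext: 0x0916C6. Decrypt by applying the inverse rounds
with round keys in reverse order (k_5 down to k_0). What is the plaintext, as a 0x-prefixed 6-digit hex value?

s_0 = ciphertext = 0x0916C6
s_1 = InvRound(s_0, k_5) = 0xE5F091
s_2 = InvRound(s_1, k_4) = 0x6A9E5F
s_3 = InvRound(s_2, k_3) = 0xF696A9
s_4 = InvRound(s_3, k_2) = 0x5F3F69
s_5 = InvRound(s_4, k_1) = 0x1085F3
s_6 = InvRound(s_5, k_0) = 0xED9108

0xED9108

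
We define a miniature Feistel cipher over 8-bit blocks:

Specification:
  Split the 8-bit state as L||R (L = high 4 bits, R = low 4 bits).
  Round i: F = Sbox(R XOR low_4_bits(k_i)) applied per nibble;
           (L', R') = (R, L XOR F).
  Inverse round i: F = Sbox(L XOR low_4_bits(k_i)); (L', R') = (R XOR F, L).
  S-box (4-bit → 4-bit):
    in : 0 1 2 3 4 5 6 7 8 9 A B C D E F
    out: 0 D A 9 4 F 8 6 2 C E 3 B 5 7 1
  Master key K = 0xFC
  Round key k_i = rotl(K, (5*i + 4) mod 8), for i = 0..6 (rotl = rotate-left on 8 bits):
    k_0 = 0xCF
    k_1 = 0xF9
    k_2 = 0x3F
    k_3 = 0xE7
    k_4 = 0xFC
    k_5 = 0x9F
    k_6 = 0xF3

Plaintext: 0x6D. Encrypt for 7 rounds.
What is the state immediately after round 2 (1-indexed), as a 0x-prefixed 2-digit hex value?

s_0 = plaintext = 0x6D
s_1 = Round(s_0, k_0) = 0xDC
s_2 = Round(s_1, k_1) = 0xC2
s_3 = Round(s_2, k_2) = 0x29
s_4 = Round(s_3, k_3) = 0x95
s_5 = Round(s_4, k_4) = 0x55
s_6 = Round(s_5, k_5) = 0x5B
s_7 = Round(s_6, k_6) = 0xB7

0xC2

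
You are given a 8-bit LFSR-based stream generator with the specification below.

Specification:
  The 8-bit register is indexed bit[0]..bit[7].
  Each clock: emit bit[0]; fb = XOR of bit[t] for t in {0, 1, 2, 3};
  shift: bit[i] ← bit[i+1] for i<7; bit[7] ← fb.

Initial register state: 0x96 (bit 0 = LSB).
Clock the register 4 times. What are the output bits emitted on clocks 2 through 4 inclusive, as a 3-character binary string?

reg_0 = 0x96
clock 1: out=0, reg = 0x4B
clock 2: out=1, reg = 0xA5
clock 3: out=1, reg = 0x52
clock 4: out=0, reg = 0xA9

110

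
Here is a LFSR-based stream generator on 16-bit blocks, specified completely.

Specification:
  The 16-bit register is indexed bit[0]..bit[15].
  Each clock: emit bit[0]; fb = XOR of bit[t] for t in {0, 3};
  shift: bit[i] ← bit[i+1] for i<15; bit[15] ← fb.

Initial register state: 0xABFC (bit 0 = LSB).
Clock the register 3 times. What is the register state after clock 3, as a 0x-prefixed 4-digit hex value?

reg_0 = 0xABFC
clock 1: out=0, reg = 0xD5FE
clock 2: out=0, reg = 0xEAFF
clock 3: out=1, reg = 0x757F

0x757F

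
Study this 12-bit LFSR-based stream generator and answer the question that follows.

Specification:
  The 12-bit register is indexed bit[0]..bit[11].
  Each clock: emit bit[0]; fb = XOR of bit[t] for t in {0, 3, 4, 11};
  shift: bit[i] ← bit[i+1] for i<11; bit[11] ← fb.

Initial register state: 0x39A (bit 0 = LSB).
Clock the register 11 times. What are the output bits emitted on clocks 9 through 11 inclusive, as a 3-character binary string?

reg_0 = 0x39A
clock 1: out=0, reg = 0x1CD
clock 2: out=1, reg = 0x0E6
clock 3: out=0, reg = 0x073
clock 4: out=1, reg = 0x039
clock 5: out=1, reg = 0x81C
clock 6: out=0, reg = 0xC0E
clock 7: out=0, reg = 0x607
clock 8: out=1, reg = 0xB03
clock 9: out=1, reg = 0x581
clock 10: out=1, reg = 0xAC0
clock 11: out=0, reg = 0xD60

110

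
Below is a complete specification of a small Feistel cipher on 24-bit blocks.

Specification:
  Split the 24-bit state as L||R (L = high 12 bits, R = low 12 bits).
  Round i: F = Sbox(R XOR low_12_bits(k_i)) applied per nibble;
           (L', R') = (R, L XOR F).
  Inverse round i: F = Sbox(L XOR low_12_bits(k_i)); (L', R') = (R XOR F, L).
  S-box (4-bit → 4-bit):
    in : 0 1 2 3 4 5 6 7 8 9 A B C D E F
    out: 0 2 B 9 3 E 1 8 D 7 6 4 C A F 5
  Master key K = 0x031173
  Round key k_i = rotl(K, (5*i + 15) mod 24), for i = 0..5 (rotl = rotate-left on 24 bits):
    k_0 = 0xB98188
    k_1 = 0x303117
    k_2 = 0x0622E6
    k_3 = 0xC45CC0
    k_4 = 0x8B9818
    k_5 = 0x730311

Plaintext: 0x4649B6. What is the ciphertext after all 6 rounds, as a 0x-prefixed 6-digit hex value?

s_0 = plaintext = 0x4649B6
s_1 = Round(s_0, k_0) = 0x9B69FB
s_2 = Round(s_1, k_1) = 0x9FB44A
s_3 = Round(s_2, k_2) = 0x44A897
s_4 = Round(s_3, k_3) = 0x8977A2
s_5 = Round(s_4, k_4) = 0x7A2DD1
s_6 = Round(s_5, k_5) = 0xDD1862

0xDD1862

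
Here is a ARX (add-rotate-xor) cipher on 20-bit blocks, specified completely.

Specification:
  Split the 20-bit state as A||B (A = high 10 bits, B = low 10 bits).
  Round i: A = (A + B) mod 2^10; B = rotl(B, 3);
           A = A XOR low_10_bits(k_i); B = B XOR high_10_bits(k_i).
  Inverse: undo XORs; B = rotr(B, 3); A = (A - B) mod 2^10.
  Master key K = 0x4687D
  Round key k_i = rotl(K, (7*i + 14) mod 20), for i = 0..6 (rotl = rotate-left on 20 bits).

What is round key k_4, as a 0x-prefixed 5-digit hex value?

0x1A1F5

K = 0x4687D
k_0 = rotl(K, (7*0+14) mod 20) = rotl(K, 14) = 0xF51A1
k_1 = rotl(K, (7*1+14) mod 20) = rotl(K, 1) = 0x8D0FA
k_2 = rotl(K, (7*2+14) mod 20) = rotl(K, 8) = 0x87D46
k_3 = rotl(K, (7*3+14) mod 20) = rotl(K, 15) = 0xEA343
k_4 = rotl(K, (7*4+14) mod 20) = rotl(K, 2) = 0x1A1F5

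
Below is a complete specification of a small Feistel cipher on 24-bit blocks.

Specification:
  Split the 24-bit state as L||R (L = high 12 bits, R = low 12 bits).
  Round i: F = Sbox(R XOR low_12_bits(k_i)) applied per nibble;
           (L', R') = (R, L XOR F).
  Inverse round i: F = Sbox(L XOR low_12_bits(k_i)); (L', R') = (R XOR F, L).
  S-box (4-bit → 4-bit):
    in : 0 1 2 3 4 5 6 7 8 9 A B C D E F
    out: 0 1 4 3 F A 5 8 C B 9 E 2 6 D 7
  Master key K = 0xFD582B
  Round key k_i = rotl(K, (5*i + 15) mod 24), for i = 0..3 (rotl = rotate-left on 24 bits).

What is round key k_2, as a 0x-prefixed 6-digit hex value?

K = 0xFD582B
k_0 = rotl(K, (5*0+15) mod 24) = rotl(K, 15) = 0x15FEAC
k_1 = rotl(K, (5*1+15) mod 24) = rotl(K, 20) = 0xBFD582
k_2 = rotl(K, (5*2+15) mod 24) = rotl(K, 1) = 0xFAB057

0xFAB057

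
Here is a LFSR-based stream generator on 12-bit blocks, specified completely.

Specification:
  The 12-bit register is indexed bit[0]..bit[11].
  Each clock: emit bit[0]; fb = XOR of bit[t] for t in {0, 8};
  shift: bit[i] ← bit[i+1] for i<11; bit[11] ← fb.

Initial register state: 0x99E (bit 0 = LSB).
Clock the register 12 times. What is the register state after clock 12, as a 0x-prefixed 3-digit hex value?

reg_0 = 0x99E
clock 1: out=0, reg = 0xCCF
clock 2: out=1, reg = 0xE67
clock 3: out=1, reg = 0xF33
clock 4: out=1, reg = 0x799
clock 5: out=1, reg = 0x3CC
clock 6: out=0, reg = 0x9E6
clock 7: out=0, reg = 0xCF3
clock 8: out=1, reg = 0xE79
clock 9: out=1, reg = 0xF3C
clock 10: out=0, reg = 0xF9E
clock 11: out=0, reg = 0xFCF
clock 12: out=1, reg = 0x7E7

0x7E7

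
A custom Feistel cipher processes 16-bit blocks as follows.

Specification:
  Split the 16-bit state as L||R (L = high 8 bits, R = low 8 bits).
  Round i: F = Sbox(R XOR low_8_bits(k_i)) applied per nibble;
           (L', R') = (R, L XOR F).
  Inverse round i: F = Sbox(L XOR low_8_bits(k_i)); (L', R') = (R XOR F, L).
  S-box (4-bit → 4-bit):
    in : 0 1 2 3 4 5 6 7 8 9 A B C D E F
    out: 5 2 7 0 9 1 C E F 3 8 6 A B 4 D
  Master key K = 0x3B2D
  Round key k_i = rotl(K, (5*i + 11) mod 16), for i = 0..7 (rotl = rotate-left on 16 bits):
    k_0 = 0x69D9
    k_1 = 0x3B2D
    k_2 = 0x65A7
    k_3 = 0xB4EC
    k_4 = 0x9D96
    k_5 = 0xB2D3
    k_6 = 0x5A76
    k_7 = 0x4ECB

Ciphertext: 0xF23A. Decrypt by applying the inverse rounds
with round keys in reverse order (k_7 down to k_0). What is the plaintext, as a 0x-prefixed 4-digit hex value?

s_0 = ciphertext = 0xF23A
s_1 = InvRound(s_0, k_7) = 0x39F2
s_2 = InvRound(s_1, k_6) = 0x6F39
s_3 = InvRound(s_2, k_5) = 0x536F
s_4 = InvRound(s_3, k_4) = 0xCE53
s_5 = InvRound(s_4, k_3) = 0x24CE
s_6 = InvRound(s_5, k_2) = 0x3E24
s_7 = InvRound(s_6, k_1) = 0x043E
s_8 = InvRound(s_7, k_0) = 0x8504

0x8504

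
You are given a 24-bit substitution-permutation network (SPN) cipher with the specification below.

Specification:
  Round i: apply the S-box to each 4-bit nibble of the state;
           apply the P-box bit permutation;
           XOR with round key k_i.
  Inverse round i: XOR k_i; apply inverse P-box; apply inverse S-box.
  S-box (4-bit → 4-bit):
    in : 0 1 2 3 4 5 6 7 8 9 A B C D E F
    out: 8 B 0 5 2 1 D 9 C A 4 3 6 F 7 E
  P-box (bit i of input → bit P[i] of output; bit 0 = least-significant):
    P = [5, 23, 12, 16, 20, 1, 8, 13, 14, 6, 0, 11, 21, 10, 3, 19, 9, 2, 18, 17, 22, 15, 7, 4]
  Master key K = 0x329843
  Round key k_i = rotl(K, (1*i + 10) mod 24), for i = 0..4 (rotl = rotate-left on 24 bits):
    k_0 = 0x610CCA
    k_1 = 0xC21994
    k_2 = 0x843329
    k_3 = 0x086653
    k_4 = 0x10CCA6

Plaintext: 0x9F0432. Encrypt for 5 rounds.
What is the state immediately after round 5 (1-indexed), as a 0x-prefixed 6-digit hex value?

0x7AA7BD

s_0 = plaintext = 0x9F0432
s_1 = Round(s_0, k_0) = 0x7F8D9E
s_2 = Round(s_1, k_1) = 0x0C61EB
s_3 = Round(s_2, k_2) = 0x387A57
s_4 = Round(s_3, k_3) = 0x7766F2
s_5 = Round(s_4, k_4) = 0x7AA7BD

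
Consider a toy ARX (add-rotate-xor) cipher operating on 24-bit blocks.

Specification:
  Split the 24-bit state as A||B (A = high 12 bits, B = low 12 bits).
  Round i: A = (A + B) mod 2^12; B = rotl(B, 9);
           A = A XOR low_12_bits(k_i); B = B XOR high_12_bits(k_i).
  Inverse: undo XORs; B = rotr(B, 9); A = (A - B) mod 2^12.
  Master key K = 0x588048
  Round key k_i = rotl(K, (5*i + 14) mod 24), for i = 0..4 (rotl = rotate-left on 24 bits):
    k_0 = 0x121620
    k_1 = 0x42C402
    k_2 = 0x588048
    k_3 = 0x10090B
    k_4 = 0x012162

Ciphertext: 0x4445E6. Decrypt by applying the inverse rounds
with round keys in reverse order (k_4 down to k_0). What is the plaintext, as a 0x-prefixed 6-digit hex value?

s_0 = ciphertext = 0x4445E6
s_1 = InvRound(s_0, k_4) = 0x584FA2
s_2 = InvRound(s_1, k_3) = 0x778517
s_3 = InvRound(s_2, k_2) = 0x2384F8
s_4 = InvRound(s_3, k_1) = 0xF9A6A0
s_5 = InvRound(s_4, k_0) = 0xDAFC0B

0xDAFC0B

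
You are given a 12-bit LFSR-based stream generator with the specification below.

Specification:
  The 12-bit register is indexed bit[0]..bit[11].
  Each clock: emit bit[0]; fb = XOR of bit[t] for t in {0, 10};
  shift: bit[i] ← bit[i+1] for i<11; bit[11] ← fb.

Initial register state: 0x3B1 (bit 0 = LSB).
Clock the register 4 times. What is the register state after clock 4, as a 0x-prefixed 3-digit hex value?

reg_0 = 0x3B1
clock 1: out=1, reg = 0x9D8
clock 2: out=0, reg = 0x4EC
clock 3: out=0, reg = 0xA76
clock 4: out=0, reg = 0x53B

0x53B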